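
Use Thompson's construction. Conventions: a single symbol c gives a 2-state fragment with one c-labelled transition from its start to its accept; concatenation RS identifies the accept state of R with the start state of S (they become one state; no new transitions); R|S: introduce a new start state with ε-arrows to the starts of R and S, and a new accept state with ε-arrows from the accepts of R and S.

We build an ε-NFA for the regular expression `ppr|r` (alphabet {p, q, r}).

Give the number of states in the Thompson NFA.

Building bottom-up:
Each of the 4 symbol leaves contributes a 2-state fragment.
  ppr → 4 states
  ppr|r → 8 states

8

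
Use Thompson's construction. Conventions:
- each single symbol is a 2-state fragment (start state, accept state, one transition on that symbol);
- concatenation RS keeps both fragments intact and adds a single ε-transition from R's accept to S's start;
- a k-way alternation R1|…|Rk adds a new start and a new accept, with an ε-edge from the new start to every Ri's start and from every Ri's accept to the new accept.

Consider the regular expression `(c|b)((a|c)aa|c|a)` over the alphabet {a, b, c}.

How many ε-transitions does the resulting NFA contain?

Building bottom-up:
Each of the 8 symbol leaves contributes 0 ε-transitions.
  c|b → 4 ε-transitions
  a|c → 4 ε-transitions
  (a|c)aa → 6 ε-transitions
  (a|c)aa|c|a → 12 ε-transitions
  (c|b)((a|c)aa|c|a) → 17 ε-transitions

17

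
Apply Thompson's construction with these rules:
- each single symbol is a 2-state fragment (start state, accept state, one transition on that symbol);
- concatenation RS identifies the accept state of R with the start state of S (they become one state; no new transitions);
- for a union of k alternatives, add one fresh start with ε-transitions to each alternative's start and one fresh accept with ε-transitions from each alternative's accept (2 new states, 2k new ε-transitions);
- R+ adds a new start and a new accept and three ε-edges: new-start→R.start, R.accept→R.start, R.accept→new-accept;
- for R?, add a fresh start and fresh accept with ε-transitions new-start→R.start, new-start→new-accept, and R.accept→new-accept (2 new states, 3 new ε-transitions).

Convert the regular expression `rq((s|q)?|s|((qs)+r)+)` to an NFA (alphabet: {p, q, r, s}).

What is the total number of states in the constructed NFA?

By structural recursion:
Each of the 8 symbol leaves contributes a 2-state fragment.
  s|q = 6 states
  (s|q)? = 8 states
  qs = 3 states
  (qs)+ = 5 states
  (qs)+r = 6 states
  ((qs)+r)+ = 8 states
  (s|q)?|s|((qs)+r)+ = 20 states
  rq((s|q)?|s|((qs)+r)+) = 22 states

22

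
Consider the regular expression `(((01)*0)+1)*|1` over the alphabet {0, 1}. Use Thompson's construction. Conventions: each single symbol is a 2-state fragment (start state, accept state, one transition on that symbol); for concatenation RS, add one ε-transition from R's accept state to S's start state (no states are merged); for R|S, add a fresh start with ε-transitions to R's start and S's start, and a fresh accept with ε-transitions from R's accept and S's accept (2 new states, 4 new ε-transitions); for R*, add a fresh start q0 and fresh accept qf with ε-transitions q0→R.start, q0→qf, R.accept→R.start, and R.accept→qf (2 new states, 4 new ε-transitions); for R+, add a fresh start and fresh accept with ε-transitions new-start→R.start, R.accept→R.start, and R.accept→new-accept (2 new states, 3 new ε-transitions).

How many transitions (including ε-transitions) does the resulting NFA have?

Building bottom-up:
Each of the 5 symbol leaves contributes 1 transition (1 symbol, 0 ε).
  01 — 3 transitions (2 symbol, 1 ε)
  (01)* — 7 transitions (2 symbol, 5 ε)
  (01)*0 — 9 transitions (3 symbol, 6 ε)
  ((01)*0)+ — 12 transitions (3 symbol, 9 ε)
  ((01)*0)+1 — 14 transitions (4 symbol, 10 ε)
  (((01)*0)+1)* — 18 transitions (4 symbol, 14 ε)
  (((01)*0)+1)*|1 — 23 transitions (5 symbol, 18 ε)

23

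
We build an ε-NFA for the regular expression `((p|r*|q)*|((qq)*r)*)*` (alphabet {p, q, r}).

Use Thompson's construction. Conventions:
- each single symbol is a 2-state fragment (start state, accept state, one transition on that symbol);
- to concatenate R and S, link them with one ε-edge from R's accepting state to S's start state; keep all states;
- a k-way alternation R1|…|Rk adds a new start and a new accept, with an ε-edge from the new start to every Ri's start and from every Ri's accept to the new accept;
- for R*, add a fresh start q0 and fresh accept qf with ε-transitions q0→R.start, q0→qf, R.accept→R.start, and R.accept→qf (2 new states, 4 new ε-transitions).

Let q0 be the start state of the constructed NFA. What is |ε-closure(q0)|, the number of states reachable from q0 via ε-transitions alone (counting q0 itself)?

19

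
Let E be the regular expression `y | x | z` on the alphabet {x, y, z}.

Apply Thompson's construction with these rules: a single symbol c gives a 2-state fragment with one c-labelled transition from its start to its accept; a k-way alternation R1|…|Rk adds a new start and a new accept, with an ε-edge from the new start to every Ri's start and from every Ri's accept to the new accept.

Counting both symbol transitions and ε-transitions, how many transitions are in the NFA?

Building bottom-up:
Each of the 3 symbol leaves contributes 1 transition (1 symbol, 0 ε).
  y | x | z : 9 transitions (3 symbol, 6 ε)

9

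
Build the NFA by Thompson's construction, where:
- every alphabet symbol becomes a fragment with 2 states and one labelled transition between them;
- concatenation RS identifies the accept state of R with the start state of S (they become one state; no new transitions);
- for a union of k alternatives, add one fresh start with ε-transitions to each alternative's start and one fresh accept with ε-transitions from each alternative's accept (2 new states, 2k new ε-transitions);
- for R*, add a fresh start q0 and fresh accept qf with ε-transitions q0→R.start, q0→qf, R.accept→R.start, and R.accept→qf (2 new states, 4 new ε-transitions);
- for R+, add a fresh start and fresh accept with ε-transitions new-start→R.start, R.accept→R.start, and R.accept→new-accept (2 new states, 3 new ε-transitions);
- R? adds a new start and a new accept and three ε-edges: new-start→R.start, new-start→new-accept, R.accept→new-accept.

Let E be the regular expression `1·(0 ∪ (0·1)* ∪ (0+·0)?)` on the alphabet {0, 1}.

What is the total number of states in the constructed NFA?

Recursing over subexpressions:
Each of the 6 symbol leaves contributes a 2-state fragment.
  0·1 = 3 states
  (0·1)* = 5 states
  0+ = 4 states
  0+·0 = 5 states
  (0+·0)? = 7 states
  0 ∪ (0·1)* ∪ (0+·0)? = 16 states
  1·(0 ∪ (0·1)* ∪ (0+·0)?) = 17 states

17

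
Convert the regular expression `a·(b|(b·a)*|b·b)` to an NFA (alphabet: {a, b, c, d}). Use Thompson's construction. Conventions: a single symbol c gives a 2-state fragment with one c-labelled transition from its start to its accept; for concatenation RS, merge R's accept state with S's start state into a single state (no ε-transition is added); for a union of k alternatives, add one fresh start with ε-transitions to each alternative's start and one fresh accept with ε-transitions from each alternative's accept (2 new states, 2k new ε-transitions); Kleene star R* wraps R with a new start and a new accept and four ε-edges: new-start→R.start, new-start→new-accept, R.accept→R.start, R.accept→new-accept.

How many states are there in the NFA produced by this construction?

Bottom-up over the parse tree:
Each of the 6 symbol leaves contributes a 2-state fragment.
  b·a = 3 states
  (b·a)* = 5 states
  b·b = 3 states
  b|(b·a)*|b·b = 12 states
  a·(b|(b·a)*|b·b) = 13 states

13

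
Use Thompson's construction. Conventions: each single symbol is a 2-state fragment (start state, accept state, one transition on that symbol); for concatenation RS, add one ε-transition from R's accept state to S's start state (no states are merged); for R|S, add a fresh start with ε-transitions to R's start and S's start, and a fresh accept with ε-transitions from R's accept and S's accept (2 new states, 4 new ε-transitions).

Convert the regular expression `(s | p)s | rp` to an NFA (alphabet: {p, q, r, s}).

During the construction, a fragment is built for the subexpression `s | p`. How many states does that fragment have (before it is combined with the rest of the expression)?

6

Fragment for `s | p`:
Each of the 2 symbol leaves contributes a 2-state fragment.
  s | p — 6 states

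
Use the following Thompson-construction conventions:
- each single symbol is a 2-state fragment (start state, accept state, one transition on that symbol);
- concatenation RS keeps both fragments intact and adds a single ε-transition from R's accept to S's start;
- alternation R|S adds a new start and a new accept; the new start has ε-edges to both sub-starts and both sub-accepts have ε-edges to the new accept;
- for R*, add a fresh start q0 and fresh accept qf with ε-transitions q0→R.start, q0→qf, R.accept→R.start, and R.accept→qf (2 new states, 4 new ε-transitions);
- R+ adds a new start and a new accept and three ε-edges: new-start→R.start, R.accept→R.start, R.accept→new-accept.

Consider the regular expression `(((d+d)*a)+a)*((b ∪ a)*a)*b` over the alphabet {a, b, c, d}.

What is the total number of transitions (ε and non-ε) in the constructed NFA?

40

Building bottom-up:
Each of the 8 symbol leaves contributes 1 transition (1 symbol, 0 ε).
  d+ : 4 transitions (1 symbol, 3 ε)
  d+d : 6 transitions (2 symbol, 4 ε)
  (d+d)* : 10 transitions (2 symbol, 8 ε)
  (d+d)*a : 12 transitions (3 symbol, 9 ε)
  ((d+d)*a)+ : 15 transitions (3 symbol, 12 ε)
  ((d+d)*a)+a : 17 transitions (4 symbol, 13 ε)
  (((d+d)*a)+a)* : 21 transitions (4 symbol, 17 ε)
  b ∪ a : 6 transitions (2 symbol, 4 ε)
  (b ∪ a)* : 10 transitions (2 symbol, 8 ε)
  (b ∪ a)*a : 12 transitions (3 symbol, 9 ε)
  ((b ∪ a)*a)* : 16 transitions (3 symbol, 13 ε)
  (((d+d)*a)+a)*((b ∪ a)*a)*b : 40 transitions (8 symbol, 32 ε)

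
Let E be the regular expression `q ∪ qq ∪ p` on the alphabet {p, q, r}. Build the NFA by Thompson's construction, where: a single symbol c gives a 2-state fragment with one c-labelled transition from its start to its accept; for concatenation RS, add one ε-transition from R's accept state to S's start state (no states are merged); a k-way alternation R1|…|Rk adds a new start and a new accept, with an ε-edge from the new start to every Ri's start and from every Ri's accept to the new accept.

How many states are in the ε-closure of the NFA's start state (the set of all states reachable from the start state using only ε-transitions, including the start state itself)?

Let C(F) = |ε-closure(F.start)| within fragment F, and note whether F accepts ε. Symbol fragments have C = 1 and do not accept ε. Then:
  qq : |ε-closure| equals the left operand's closure size = 1 (its accept is not ε-reachable, so the closure stops there)
  q ∪ qq ∪ p : new start ε-reaches every alternative's start; none of them accept ε, so the new accept is not reached: |ε-closure| = 1 + 1 + 1 + 1 = 4

4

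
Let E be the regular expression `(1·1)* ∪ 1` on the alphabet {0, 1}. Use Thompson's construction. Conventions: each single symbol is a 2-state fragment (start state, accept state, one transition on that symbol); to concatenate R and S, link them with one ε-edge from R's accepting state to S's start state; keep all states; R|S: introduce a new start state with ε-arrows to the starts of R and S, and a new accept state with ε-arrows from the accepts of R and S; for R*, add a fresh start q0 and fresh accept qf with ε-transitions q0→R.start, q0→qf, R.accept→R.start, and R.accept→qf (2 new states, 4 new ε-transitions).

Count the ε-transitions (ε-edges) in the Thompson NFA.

9

Building bottom-up:
Each of the 3 symbol leaves contributes 0 ε-transitions.
  1·1 → 1 ε-transition
  (1·1)* → 5 ε-transitions
  (1·1)* ∪ 1 → 9 ε-transitions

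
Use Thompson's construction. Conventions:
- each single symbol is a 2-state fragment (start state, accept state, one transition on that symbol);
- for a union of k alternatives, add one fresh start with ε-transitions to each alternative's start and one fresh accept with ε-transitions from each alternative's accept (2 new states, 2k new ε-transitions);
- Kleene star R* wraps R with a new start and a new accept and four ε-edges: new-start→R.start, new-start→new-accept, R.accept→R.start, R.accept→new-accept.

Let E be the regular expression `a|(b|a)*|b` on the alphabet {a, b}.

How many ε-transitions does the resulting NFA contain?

Per subexpression:
Each of the 4 symbol leaves contributes 0 ε-transitions.
  b|a = 4 ε-transitions
  (b|a)* = 8 ε-transitions
  a|(b|a)*|b = 14 ε-transitions

14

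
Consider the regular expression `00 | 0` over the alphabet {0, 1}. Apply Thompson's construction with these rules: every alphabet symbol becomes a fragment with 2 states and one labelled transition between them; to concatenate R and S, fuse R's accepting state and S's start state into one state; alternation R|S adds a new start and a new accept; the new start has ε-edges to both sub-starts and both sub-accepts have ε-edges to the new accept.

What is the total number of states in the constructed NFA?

Recursing over subexpressions:
Each of the 3 symbol leaves contributes a 2-state fragment.
  00 : 3 states
  00 | 0 : 7 states

7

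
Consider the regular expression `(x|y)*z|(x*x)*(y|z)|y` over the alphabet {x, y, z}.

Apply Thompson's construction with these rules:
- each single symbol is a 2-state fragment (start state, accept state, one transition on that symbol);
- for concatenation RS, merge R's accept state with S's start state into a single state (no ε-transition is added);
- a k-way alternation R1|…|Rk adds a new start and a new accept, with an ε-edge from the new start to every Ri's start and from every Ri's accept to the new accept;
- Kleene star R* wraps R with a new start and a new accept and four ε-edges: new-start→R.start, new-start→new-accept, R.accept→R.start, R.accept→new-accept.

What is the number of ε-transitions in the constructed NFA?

Bottom-up over the parse tree:
Each of the 8 symbol leaves contributes 0 ε-transitions.
  x|y — 4 ε-transitions
  (x|y)* — 8 ε-transitions
  (x|y)*z — 8 ε-transitions
  x* — 4 ε-transitions
  x*x — 4 ε-transitions
  (x*x)* — 8 ε-transitions
  y|z — 4 ε-transitions
  (x*x)*(y|z) — 12 ε-transitions
  (x|y)*z|(x*x)*(y|z)|y — 26 ε-transitions

26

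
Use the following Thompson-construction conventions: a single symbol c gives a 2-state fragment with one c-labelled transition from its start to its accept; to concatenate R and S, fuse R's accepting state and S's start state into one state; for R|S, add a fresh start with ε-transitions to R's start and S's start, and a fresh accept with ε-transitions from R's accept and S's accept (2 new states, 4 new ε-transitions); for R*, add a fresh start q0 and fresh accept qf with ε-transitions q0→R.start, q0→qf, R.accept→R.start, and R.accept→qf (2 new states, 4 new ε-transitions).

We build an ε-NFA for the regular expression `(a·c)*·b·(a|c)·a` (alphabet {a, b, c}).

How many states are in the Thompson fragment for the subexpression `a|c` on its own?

Fragment for `a|c`:
Each of the 2 symbol leaves contributes a 2-state fragment.
  a|c → 6 states

6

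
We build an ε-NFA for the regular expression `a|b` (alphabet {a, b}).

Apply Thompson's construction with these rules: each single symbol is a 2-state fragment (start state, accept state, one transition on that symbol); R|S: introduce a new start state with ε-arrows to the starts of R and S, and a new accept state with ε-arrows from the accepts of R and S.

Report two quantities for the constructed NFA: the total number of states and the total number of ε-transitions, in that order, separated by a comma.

6, 4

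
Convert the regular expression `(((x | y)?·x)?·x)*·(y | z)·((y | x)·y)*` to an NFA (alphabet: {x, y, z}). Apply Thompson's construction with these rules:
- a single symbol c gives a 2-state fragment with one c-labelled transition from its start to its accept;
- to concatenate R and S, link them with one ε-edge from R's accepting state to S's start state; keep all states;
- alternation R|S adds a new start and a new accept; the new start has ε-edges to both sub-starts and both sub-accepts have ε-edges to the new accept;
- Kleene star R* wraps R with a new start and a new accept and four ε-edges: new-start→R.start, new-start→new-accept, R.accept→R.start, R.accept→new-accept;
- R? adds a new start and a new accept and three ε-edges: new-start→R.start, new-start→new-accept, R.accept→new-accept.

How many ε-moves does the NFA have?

31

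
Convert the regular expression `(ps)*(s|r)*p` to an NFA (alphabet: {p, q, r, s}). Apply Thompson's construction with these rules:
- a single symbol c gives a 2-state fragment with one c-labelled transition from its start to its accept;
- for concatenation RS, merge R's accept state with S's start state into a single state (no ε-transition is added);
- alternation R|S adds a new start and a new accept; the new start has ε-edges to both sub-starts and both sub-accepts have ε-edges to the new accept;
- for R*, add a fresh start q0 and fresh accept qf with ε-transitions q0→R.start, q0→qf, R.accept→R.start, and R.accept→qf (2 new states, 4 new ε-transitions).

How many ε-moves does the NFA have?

Recursing over subexpressions:
Each of the 5 symbol leaves contributes 0 ε-transitions.
  ps : 0 ε-transitions
  (ps)* : 4 ε-transitions
  s|r : 4 ε-transitions
  (s|r)* : 8 ε-transitions
  (ps)*(s|r)*p : 12 ε-transitions

12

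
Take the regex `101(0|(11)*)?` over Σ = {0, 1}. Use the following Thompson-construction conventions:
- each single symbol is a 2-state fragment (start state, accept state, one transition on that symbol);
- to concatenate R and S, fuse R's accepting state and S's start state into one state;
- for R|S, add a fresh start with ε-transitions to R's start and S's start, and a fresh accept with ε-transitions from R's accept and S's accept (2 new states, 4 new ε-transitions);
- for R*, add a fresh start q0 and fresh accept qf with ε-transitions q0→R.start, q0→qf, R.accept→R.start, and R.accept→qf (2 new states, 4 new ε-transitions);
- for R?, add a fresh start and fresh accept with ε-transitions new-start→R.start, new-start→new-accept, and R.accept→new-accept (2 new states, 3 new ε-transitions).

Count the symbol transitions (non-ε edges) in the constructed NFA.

6

By structural recursion:
Each of the 6 symbol leaves contributes exactly 1 symbol transition.
  11 → 2 symbol transitions
  (11)* → 2 symbol transitions
  0|(11)* → 3 symbol transitions
  (0|(11)*)? → 3 symbol transitions
  101(0|(11)*)? → 6 symbol transitions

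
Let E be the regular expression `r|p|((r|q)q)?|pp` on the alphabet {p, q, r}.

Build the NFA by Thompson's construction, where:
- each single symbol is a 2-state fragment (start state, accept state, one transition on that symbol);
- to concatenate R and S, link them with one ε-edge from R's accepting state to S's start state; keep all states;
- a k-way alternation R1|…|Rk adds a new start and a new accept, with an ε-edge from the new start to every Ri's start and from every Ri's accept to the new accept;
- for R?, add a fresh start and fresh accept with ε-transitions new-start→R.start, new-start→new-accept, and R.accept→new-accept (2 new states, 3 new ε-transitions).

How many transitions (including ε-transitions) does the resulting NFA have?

24

Building bottom-up:
Each of the 7 symbol leaves contributes 1 transition (1 symbol, 0 ε).
  r|q — 6 transitions (2 symbol, 4 ε)
  (r|q)q — 8 transitions (3 symbol, 5 ε)
  ((r|q)q)? — 11 transitions (3 symbol, 8 ε)
  pp — 3 transitions (2 symbol, 1 ε)
  r|p|((r|q)q)?|pp — 24 transitions (7 symbol, 17 ε)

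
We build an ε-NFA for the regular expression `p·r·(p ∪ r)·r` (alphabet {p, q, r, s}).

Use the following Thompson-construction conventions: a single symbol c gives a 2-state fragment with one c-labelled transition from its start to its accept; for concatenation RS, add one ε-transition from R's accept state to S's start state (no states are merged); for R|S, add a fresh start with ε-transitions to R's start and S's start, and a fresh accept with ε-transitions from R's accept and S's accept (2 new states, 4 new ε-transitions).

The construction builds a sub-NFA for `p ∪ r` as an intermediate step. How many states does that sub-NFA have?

6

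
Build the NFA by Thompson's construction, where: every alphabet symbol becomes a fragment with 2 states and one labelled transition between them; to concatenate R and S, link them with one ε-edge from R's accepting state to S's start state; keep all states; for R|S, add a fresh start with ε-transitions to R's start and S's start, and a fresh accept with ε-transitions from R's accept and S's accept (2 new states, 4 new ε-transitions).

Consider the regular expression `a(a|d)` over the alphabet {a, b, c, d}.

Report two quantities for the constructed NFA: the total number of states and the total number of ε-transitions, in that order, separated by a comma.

8, 5

Bottom-up over the parse tree:
Each of the 3 symbol leaves contributes 2 states and 0 ε-transitions.
  a|d — 6 states, 4 ε-transitions
  a(a|d) — 8 states, 5 ε-transitions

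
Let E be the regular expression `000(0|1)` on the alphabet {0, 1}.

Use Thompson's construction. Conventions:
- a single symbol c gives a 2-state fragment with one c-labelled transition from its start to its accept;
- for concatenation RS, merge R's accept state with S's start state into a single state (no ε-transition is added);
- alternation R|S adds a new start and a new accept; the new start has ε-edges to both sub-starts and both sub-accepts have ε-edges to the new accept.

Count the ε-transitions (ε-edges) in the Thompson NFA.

4

Recursing over subexpressions:
Each of the 5 symbol leaves contributes 0 ε-transitions.
  0|1 : 4 ε-transitions
  000(0|1) : 4 ε-transitions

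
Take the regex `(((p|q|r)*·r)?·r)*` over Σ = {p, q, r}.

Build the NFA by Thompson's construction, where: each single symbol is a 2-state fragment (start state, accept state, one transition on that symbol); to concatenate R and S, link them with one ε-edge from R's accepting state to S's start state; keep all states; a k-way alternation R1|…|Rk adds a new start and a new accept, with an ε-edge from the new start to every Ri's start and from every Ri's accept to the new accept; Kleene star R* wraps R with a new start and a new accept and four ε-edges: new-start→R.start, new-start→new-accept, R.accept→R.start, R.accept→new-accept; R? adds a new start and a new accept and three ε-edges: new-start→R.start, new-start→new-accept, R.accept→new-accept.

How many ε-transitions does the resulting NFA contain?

19

Per subexpression:
Each of the 5 symbol leaves contributes 0 ε-transitions.
  p|q|r — 6 ε-transitions
  (p|q|r)* — 10 ε-transitions
  (p|q|r)*·r — 11 ε-transitions
  ((p|q|r)*·r)? — 14 ε-transitions
  ((p|q|r)*·r)?·r — 15 ε-transitions
  (((p|q|r)*·r)?·r)* — 19 ε-transitions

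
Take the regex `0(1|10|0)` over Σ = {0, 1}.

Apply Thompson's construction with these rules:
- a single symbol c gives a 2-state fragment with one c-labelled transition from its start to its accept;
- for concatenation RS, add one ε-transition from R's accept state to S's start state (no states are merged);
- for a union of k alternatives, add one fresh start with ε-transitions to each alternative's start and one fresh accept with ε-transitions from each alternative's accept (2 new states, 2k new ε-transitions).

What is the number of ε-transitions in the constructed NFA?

8

Building bottom-up:
Each of the 5 symbol leaves contributes 0 ε-transitions.
  10 → 1 ε-transition
  1|10|0 → 7 ε-transitions
  0(1|10|0) → 8 ε-transitions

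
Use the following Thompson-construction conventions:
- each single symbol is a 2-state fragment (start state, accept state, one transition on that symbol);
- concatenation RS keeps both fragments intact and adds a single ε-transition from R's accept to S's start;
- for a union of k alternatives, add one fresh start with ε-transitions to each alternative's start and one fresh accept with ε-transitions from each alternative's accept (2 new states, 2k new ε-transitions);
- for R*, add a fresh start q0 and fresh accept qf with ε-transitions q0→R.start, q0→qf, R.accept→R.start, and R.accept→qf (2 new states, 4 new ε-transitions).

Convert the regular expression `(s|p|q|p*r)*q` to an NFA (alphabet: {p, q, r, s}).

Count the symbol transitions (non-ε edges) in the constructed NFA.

By structural recursion:
Each of the 6 symbol leaves contributes exactly 1 symbol transition.
  p* : 1 symbol transition
  p*r : 2 symbol transitions
  s|p|q|p*r : 5 symbol transitions
  (s|p|q|p*r)* : 5 symbol transitions
  (s|p|q|p*r)*q : 6 symbol transitions

6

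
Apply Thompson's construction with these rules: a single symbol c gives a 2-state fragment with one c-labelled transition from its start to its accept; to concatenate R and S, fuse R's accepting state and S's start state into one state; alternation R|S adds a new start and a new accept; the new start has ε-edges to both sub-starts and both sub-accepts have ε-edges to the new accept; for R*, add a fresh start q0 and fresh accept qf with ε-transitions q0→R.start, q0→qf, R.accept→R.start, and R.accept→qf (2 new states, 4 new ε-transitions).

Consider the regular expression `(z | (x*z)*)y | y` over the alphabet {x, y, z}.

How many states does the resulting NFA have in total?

16

By structural recursion:
Each of the 5 symbol leaves contributes a 2-state fragment.
  x* = 4 states
  x*z = 5 states
  (x*z)* = 7 states
  z | (x*z)* = 11 states
  (z | (x*z)*)y = 12 states
  (z | (x*z)*)y | y = 16 states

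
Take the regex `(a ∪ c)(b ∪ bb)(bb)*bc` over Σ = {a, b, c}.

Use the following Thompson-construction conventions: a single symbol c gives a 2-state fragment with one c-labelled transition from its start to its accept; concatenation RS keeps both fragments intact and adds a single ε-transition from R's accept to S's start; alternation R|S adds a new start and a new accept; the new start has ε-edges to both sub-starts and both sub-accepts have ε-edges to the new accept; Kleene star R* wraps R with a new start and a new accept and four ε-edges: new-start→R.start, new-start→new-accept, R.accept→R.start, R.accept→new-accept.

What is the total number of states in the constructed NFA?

24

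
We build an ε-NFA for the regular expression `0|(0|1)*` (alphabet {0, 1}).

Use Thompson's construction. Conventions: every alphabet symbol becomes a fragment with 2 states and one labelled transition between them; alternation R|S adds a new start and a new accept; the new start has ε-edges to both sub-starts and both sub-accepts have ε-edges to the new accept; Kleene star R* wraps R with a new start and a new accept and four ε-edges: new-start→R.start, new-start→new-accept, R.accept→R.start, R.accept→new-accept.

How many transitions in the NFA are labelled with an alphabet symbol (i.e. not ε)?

3

By structural recursion:
Each of the 3 symbol leaves contributes exactly 1 symbol transition.
  0|1 = 2 symbol transitions
  (0|1)* = 2 symbol transitions
  0|(0|1)* = 3 symbol transitions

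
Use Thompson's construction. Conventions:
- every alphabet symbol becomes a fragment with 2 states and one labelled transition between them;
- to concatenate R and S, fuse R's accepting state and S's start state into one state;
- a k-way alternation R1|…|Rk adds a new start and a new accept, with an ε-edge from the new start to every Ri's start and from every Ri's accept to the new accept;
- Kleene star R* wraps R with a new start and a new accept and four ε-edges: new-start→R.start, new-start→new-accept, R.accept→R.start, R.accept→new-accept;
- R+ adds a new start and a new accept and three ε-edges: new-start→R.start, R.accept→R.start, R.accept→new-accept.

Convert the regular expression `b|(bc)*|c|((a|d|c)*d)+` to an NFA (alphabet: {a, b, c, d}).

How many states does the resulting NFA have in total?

24

Bottom-up over the parse tree:
Each of the 8 symbol leaves contributes a 2-state fragment.
  bc — 3 states
  (bc)* — 5 states
  a|d|c — 8 states
  (a|d|c)* — 10 states
  (a|d|c)*d — 11 states
  ((a|d|c)*d)+ — 13 states
  b|(bc)*|c|((a|d|c)*d)+ — 24 states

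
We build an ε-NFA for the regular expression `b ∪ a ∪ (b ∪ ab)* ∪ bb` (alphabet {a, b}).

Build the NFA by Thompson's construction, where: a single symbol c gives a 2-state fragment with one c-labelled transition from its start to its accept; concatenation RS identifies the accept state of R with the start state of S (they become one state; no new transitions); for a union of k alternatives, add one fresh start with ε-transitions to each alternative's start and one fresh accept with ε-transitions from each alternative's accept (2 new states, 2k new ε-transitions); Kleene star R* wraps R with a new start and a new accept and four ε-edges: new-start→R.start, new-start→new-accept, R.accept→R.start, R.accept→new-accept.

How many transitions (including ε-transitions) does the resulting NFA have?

Building bottom-up:
Each of the 7 symbol leaves contributes 1 transition (1 symbol, 0 ε).
  ab = 2 transitions (2 symbol, 0 ε)
  b ∪ ab = 7 transitions (3 symbol, 4 ε)
  (b ∪ ab)* = 11 transitions (3 symbol, 8 ε)
  bb = 2 transitions (2 symbol, 0 ε)
  b ∪ a ∪ (b ∪ ab)* ∪ bb = 23 transitions (7 symbol, 16 ε)

23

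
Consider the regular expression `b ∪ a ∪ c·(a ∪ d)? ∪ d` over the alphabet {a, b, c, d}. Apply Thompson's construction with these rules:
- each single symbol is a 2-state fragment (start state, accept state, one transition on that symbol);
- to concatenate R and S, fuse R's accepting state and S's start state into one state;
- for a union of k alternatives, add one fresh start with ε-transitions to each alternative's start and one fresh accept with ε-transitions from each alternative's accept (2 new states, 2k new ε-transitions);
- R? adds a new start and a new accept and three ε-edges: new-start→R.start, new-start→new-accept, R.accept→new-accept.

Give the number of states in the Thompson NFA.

17

Bottom-up over the parse tree:
Each of the 6 symbol leaves contributes a 2-state fragment.
  a ∪ d : 6 states
  (a ∪ d)? : 8 states
  c·(a ∪ d)? : 9 states
  b ∪ a ∪ c·(a ∪ d)? ∪ d : 17 states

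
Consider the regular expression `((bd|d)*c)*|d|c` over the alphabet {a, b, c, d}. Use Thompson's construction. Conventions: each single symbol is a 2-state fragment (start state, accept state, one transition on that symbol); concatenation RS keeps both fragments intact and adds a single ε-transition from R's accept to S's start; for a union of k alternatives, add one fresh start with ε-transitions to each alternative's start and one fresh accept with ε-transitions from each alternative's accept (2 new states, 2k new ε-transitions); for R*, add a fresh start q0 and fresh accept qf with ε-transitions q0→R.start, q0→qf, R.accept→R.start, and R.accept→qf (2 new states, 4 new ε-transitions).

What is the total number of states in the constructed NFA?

By structural recursion:
Each of the 6 symbol leaves contributes a 2-state fragment.
  bd = 4 states
  bd|d = 8 states
  (bd|d)* = 10 states
  (bd|d)*c = 12 states
  ((bd|d)*c)* = 14 states
  ((bd|d)*c)*|d|c = 20 states

20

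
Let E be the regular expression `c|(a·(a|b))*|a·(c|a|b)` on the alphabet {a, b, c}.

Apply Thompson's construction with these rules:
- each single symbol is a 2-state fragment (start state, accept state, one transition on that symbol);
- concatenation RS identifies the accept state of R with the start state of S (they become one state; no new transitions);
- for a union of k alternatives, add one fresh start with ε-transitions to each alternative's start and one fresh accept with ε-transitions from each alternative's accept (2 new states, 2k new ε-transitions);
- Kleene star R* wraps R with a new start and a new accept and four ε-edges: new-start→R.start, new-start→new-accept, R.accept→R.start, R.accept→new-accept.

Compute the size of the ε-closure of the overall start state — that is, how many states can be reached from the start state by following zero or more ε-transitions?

7

Let C(F) = |ε-closure(F.start)| within fragment F, and note whether F accepts ε. Symbol fragments have C = 1 and do not accept ε. Then:
  a|b : |closure| = 1 + 1 + 1 = 3 (the new accept is not ε-reachable since no branch accepts ε)
  a·(a|b) : |closure| equals the left operand's closure size = 1 (its accept is not ε-reachable, so the closure stops there)
  (a·(a|b))* : new start has ε-edges to the inner start and to the new accept, so |closure| = 2 + 1 = 3
  c|a|b : |closure| = 1 + 1 + 1 + 1 = 4 (the new accept is not ε-reachable since no branch accepts ε)
  a·(c|a|b) : same as the first factor's closure: |closure| = 1
  c|(a·(a|b))*|a·(c|a|b) : new start ε-reaches every alternative's start; at least one alternative accepts ε, so the union's new accept is reached too: |closure| = 1 + 1 + 3 + 1 + 1 = 7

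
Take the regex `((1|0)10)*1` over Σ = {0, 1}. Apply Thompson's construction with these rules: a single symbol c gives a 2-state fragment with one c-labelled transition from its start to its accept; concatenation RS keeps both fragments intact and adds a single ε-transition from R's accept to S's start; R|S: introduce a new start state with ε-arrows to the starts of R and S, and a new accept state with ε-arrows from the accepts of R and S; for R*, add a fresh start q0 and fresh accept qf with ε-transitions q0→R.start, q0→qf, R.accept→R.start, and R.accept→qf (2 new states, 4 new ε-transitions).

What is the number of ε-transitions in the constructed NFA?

11

Bottom-up over the parse tree:
Each of the 5 symbol leaves contributes 0 ε-transitions.
  1|0 : 4 ε-transitions
  (1|0)10 : 6 ε-transitions
  ((1|0)10)* : 10 ε-transitions
  ((1|0)10)*1 : 11 ε-transitions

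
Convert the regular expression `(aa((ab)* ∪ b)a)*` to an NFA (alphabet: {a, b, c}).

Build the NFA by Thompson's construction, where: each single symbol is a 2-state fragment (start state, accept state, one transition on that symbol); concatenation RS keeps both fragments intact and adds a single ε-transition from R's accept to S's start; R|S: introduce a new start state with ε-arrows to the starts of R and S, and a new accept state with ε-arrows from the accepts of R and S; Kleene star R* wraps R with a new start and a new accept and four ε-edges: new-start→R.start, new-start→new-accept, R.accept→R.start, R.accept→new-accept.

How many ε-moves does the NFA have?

16

Building bottom-up:
Each of the 6 symbol leaves contributes 0 ε-transitions.
  ab = 1 ε-transition
  (ab)* = 5 ε-transitions
  (ab)* ∪ b = 9 ε-transitions
  aa((ab)* ∪ b)a = 12 ε-transitions
  (aa((ab)* ∪ b)a)* = 16 ε-transitions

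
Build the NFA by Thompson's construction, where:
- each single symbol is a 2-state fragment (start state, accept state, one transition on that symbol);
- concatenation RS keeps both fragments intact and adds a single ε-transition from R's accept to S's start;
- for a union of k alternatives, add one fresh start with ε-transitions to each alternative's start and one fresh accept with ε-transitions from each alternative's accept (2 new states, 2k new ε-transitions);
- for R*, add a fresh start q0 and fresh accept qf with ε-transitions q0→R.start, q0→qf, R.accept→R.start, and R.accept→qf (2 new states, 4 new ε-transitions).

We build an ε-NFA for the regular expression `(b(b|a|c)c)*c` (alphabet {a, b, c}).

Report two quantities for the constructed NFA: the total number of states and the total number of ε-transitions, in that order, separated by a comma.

16, 13

By structural recursion:
Each of the 6 symbol leaves contributes 2 states and 0 ε-transitions.
  b|a|c = 8 states, 6 ε-transitions
  b(b|a|c)c = 12 states, 8 ε-transitions
  (b(b|a|c)c)* = 14 states, 12 ε-transitions
  (b(b|a|c)c)*c = 16 states, 13 ε-transitions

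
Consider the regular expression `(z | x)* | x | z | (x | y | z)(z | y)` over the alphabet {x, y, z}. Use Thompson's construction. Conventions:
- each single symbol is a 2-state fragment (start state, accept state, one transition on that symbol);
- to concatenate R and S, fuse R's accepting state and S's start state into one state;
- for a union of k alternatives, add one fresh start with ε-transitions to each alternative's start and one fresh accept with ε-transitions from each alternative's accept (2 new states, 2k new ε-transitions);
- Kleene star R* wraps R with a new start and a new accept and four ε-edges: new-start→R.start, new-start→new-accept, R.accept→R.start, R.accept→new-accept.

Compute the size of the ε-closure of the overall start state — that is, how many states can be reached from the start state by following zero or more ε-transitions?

Compute the ε-closure size of each fragment's start state recursively; a symbol fragment's start has no outgoing ε-edge, so its closure is just itself (size 1).
  z | x → new start ε-reaches every alternative's start; none of them accept ε, so the new accept is not reached: |closure| = 1 + 1 + 1 = 3
  (z | x)* → new start has ε-edges to the inner start and to the new accept, so |closure| = 2 + 3 = 5
  x | y | z → new start ε-reaches every alternative's start; none of them accept ε, so the new accept is not reached: |closure| = 1 + 1 + 1 + 1 = 4
  z | y → new start ε-reaches every alternative's start; none of them accept ε, so the new accept is not reached: |closure| = 1 + 1 + 1 = 3
  (x | y | z)(z | y) → same as the first factor's closure: |closure| = 4
  (z | x)* | x | z | (x | y | z)(z | y) → new start ε-reaches every alternative's start; at least one alternative accepts ε, so the union's new accept is reached too: |closure| = 1 + 5 + 1 + 1 + 4 + 1 = 13

13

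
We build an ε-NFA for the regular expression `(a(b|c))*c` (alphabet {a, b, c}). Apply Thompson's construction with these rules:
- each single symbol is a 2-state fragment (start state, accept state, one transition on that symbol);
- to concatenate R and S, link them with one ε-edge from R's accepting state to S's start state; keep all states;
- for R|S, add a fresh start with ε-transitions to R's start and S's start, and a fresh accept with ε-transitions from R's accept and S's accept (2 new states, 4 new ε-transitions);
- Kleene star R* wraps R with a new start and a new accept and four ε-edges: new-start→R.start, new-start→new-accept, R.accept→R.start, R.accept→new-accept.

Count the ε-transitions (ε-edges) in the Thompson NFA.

10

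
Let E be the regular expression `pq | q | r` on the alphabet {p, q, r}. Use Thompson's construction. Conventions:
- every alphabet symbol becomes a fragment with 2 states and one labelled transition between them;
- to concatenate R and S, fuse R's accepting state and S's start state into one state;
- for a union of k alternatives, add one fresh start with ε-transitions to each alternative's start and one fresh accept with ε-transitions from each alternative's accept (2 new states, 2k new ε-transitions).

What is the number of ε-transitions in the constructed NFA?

6

Building bottom-up:
Each of the 4 symbol leaves contributes 0 ε-transitions.
  pq : 0 ε-transitions
  pq | q | r : 6 ε-transitions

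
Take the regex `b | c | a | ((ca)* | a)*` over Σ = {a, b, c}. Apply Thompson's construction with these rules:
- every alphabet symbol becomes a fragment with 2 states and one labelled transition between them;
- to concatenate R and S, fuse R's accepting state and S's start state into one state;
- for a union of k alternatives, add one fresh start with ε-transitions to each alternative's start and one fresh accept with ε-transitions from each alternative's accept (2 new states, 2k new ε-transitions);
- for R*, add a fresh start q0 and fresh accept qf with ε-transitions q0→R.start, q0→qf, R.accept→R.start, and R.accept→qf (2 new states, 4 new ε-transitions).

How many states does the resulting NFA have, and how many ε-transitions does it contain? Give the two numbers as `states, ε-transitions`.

19, 20

Bottom-up over the parse tree:
Each of the 6 symbol leaves contributes 2 states and 0 ε-transitions.
  ca : 3 states, 0 ε-transitions
  (ca)* : 5 states, 4 ε-transitions
  (ca)* | a : 9 states, 8 ε-transitions
  ((ca)* | a)* : 11 states, 12 ε-transitions
  b | c | a | ((ca)* | a)* : 19 states, 20 ε-transitions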